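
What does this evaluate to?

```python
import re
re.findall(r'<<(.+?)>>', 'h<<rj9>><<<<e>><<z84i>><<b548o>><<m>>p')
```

Matches: at [1:8] match '<<rj9>>', group 1 = 'rj9'; at [8:15] match '<<<<e>>', group 1 = '<<e'; at [15:23] match '<<z84i>>', group 1 = 'z84i'; at [23:32] match '<<b548o>>', group 1 = 'b548o'; at [32:37] match '<<m>>', group 1 = 'm'.
With a single group, `findall` returns only what that group captured — 5 items.

['rj9', '<<e', 'z84i', 'b548o', 'm']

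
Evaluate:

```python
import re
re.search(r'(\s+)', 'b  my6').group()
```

'  '

This matches one or more of whitespace (captured).
`re.search` tries every starting position until one works.
The match spans [1:3] → '  '.
Captured: group 1 = '  '.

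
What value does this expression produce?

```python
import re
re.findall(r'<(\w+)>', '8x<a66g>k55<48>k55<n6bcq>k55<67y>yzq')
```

Scanning left to right: at [2:8] match '<a66g>', group 1 = 'a66g'; at [11:15] match '<48>', group 1 = '48'; at [18:25] match '<n6bcq>', group 1 = 'n6bcq'; at [28:33] match '<67y>', group 1 = '67y'.
Because there's exactly one group, `findall` drops the full match and keeps group 1 from each hit.

['a66g', '48', 'n6bcq', '67y']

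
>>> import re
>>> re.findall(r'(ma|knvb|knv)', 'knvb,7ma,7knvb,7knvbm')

['knvb', 'ma', 'knvb', 'knvb']

`|` is ordered: at each position the engine commits to the first alternative that works.
Because there's exactly one group, `findall` drops the full match and keeps group 1 from each hit.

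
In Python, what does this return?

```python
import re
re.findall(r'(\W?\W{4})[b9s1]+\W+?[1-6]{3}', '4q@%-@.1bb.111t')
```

['@%-@.']

Pattern: optionally a non-word character, then exactly 4 of a non-word character (captured); then one or more of one of [b9s1]; then one or more of a non-word character (lazy), then exactly 3 of a character in [1-6].
Scanning left to right: at [2:14] match '@%-@.1bb.111', group 1 = '@%-@.'.
Because there's exactly one group, `findall` drops the full match and keeps group 1 from the one hit.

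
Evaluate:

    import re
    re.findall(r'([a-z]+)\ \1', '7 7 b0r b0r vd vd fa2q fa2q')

`\1` is not a pattern — it's the concrete string captured by group 1, re-applied verbatim.
Because there's exactly one group, `findall` drops the full match and keeps group 1 from the one hit.

['vd']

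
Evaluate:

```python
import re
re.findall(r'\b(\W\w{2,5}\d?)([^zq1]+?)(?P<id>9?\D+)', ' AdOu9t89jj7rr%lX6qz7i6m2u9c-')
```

Pattern: a word boundary (`\b`, zero-width); then a non-word character, then 2 to 5 of a word character, then optionally a digit (captured); then one or more of any character except [zq1] (lazy) (captured); then optionally the literal '9', then one or more of a non-digit (captured as 'id').
A `+?`/`*?`/`{m,n}?` starts at its minimum and grows only as far as needed for what follows to match.
Scanning left to right: at [14:24] match '%lX6qz7i6m', groups = ('%lX6qz7', 'i6', 'm').
`findall` packs the 3 group values into a tuple for every match.

[('%lX6qz7', 'i6', 'm')]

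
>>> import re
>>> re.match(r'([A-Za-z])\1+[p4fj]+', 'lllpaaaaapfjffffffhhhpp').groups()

('l',)

The match spans [0:4] → 'lllp'.
Captured: group 1 = 'l'.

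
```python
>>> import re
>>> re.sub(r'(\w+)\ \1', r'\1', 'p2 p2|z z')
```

`\1` has to match the exact text group 1 already captured.
Matches: at [0:5] → 'p2 p2'; at [6:9] → 'z z'.
The replacement refers to a captured group, so each match is rewritten using its own captured text.

'p2|z'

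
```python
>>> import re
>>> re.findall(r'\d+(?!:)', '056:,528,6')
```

Because the assertion is negative and zero-width, positions next to the forbidden text are skipped.
Walking the string: at [0:2] → '05'; at [5:8] → '528'; at [9:10] → '6'.
With no groups in the pattern, `findall` gives back each whole match — 3 here.

['05', '528', '6']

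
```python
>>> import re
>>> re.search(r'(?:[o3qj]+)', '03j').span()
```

Pattern: one or more of one of [o3qj] (non-capturing group).
The match spans [1:3] → '3j'.

(1, 3)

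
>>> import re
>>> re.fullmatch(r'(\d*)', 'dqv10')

`fullmatch` succeeds only if the pattern covers the string from start to end.
Here there's no way to consume every character, so the call returns None.

None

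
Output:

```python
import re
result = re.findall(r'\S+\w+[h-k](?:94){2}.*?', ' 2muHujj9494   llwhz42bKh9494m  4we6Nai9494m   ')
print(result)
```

['2muHujj9494', 'llwhz42bKh9494', '4we6Nai9494']

This matches one or more of a non-whitespace character, then one or more of a word character; then a character in [h-k], then the literal '94' repeated 2 times, then zero or more of any character (lazy).
A `+?`/`*?`/`{m,n}?` starts at its minimum and grows only as far as needed for what follows to match.
Scanning left to right: at [1:12] → '2muHujj9494'; at [15:29] → 'llwhz42bKh9494'; at [32:43] → '4we6Nai9494'.
With no groups in the pattern, `findall` gives back each whole match — 3 here.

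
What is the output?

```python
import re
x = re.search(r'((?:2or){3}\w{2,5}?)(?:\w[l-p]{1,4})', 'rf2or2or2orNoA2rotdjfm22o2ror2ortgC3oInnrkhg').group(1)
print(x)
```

2or2or2orNoA2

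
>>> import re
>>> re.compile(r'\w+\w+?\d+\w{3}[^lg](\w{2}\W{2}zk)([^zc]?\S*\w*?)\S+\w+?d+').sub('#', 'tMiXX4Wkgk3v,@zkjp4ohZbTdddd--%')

'#--%'

This matches one or more of a word character, then one or more of a word character (lazy); then one or more of a digit, then exactly 3 of a word character, then any character except [lg]; then exactly 2 of a word character, then exactly 2 of a non-word character, then the literal 'zk' (captured); then optionally any character except [zc], then zero or more of a non-whitespace character, then zero or more of a word character (lazy) (captured); then one or more of a non-whitespace character, then one or more of a word character (lazy), then one or more of the literal 'd'.
Matches: at [0:28] → 'tMiXX4Wkgk3v,@zkjp4ohZbTdddd'.
Each match is replaced by '#'.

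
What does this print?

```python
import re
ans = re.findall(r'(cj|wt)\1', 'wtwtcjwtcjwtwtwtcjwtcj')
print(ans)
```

['wt', 'wt']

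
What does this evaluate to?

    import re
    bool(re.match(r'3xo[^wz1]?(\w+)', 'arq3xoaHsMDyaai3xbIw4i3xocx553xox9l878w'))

`match` is anchored at position 0; if the pattern doesn't fit there, it returns None.
Here the pattern fails at index 0, so the call returns None, and `bool(None)` is False.

False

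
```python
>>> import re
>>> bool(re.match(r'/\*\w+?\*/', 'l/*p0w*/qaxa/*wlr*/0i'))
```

False

`re.match` won't scan ahead — the pattern has to work from the very first character.
Here position 0 doesn't satisfy it, so the call returns None, and `bool(None)` is False.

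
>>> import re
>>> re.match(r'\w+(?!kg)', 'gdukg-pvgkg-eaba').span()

(0, 5)

`re.match` only tries the pattern at the start of the string.
The match spans [0:5] → 'gdukg'.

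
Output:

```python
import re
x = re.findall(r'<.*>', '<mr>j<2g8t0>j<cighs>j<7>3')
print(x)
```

['<mr>j<2g8t0>j<cighs>j<7>']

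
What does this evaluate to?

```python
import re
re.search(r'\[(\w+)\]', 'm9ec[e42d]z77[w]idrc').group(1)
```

The match spans [4:10] → '[e42d]'.
Captured: group 1 = 'e42d'.

'e42d'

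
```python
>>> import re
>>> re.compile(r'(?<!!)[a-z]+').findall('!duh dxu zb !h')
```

['uh', 'dxu', 'zb']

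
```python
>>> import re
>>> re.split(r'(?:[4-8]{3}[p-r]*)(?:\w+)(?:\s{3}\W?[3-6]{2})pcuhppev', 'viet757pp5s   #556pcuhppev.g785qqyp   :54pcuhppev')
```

['viet757pp5s   #556pcuhppev.g', '']

The pattern matches exactly 3 of a character in [4-8], then zero or more of a character in [p-r] (non-capturing group); then one or more of a word character (non-capturing group); then exactly 3 of whitespace, then optionally a non-word character, then exactly 2 of a character in [3-6] (non-capturing group); then the literal 'pc', then the literal 'uhp', then the literal 'pev'.
Matches to split on: at [28:49] → '785qqyp   :54pcuhppev'.
Each match becomes a cut point; 2 segments remain.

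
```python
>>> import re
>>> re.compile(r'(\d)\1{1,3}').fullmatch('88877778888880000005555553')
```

None

`re.fullmatch` is like wrapping the pattern in `^…$` (in single-line mode).
Here there's no way to consume every character, so the call returns None.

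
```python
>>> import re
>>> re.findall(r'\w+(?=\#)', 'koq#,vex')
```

Lookahead/lookbehind check context without consuming it, so the matched span excludes the asserted characters.
Walking the string: at [0:3] → 'koq'.
No capturing groups, so `findall` returns the 1 full match string.

['koq']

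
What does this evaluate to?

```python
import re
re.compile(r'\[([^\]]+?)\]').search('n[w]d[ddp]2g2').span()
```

(1, 4)

The match spans [1:4] → '[w]'.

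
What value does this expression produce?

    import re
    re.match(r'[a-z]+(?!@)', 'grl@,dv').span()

(0, 2)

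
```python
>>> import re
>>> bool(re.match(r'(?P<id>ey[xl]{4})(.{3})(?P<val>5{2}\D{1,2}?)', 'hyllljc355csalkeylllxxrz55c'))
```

False

`re.match` only tries the pattern at the start of the string.
Here the string doesn't start with a match, so the call returns None, and `bool(None)` is False.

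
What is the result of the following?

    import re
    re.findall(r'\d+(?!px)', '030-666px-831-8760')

['030', '66', '831', '8760']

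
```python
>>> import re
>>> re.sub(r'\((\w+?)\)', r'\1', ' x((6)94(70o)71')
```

' x(69470o71'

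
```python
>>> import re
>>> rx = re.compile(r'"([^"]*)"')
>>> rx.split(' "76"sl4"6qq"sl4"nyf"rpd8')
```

[' ', '76', 'sl4', '6qq', 'sl4', 'nyf', 'rpd8']

Matches to split on: at [1:5] → '"76"'; at [8:13] → '"6qq"'; at [16:21] → '"nyf"'.
With a capturing group present, the delimiter's captured portion is kept in the result list.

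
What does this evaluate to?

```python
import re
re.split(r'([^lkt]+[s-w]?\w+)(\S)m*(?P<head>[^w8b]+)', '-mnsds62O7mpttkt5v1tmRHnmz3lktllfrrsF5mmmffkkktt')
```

['', '-mnsds62O7mpttkt5v1tmRHnmz3lktllfrrsF5mmmffkkk', 't', 't', '']

The pattern matches one or more of any character except [lkt], then optionally a character in [s-w], then one or more of a word character (captured); then a non-whitespace character (captured); then zero or more of a literal 'm'; then one or more of any character except [w8b] (captured as 'head').
The group in the pattern means `split` returns the separators' captures alongside the pieces.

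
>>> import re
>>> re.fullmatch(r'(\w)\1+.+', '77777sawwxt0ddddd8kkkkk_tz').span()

(0, 26)

A backreference is literal: `\1` must see the identical characters the first group matched.
`re.fullmatch` is like wrapping the pattern in `^…$` (in single-line mode).
The match spans [0:26] → '77777sawwxt0ddddd8kkkkk_tz'.
Captured: group 1 = '7'.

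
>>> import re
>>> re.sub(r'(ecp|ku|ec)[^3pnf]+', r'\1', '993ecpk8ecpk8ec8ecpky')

'993ecppk8ecpky'

Each match is replaced using the text its own group 1 captured.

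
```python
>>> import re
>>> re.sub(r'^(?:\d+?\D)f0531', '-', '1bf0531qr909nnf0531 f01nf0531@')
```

'-qr909nnf0531 f01nf0531@'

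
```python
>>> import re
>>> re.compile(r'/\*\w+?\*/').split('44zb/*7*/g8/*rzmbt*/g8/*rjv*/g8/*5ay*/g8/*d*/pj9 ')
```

['44zb', 'g8', 'g8', 'g8', 'g8', 'pj9 ']

Matches to split on: at [4:9] → '/*7*/'; at [11:20] → '/*rzmbt*/'; at [22:29] → '/*rjv*/'; at [31:38] → '/*5ay*/'; at [40:45] → '/*d*/'.
Splitting on the pattern gives 6 pieces.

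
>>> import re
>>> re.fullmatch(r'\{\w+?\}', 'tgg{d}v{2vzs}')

None

For `fullmatch`, every character of the input must be accounted for by the pattern.
Here the pattern can't cover the whole string, so the call returns None.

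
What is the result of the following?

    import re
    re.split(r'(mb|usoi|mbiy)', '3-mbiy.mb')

['3-', 'mb', 'iy.', 'mb', '']

The regex engine tests alternatives in the order written; an earlier branch that matches wins even if a later one would match more.
Matches to split on: at [2:4] → 'mb'; at [7:9] → 'mb'.
With a capturing group present, the delimiter's captured portion is kept in the result list.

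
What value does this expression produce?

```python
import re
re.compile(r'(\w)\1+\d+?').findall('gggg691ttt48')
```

`\1` has to match the exact text group 1 already captured.
With a single group, `findall` returns only what that group captured — 2 items.

['g', 't']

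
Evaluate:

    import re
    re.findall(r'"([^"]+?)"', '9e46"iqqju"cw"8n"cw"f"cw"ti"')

['iqqju', '8n', 'f', 'ti']

Because there's exactly one group, `findall` drops the full match and keeps group 1 from each hit.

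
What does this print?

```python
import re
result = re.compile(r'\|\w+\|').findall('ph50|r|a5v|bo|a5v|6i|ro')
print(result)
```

['|r|', '|bo|', '|6i|']

Since nothing is captured, `findall` lists the 3 matched substrings directly.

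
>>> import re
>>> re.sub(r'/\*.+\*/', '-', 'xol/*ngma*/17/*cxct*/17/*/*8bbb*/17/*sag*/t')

'xol-t'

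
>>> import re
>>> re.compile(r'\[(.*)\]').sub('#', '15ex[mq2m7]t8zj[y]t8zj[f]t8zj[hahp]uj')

'15ex#uj'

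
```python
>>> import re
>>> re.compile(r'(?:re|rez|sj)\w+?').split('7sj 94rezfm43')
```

Alternation isn't longest-match — the leftmost alternative that fits at this position is chosen.
Matches to split on: at [6:9] → 'rez'.
Each match becomes a cut point; 2 segments remain.

['7sj 94', 'fm43']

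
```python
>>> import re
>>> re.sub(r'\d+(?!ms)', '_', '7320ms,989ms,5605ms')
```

'_0ms,_9ms,_5ms'

Because the assertion is negative and zero-width, positions next to the forbidden text are skipped.
`sub` substitutes '_' at each match site.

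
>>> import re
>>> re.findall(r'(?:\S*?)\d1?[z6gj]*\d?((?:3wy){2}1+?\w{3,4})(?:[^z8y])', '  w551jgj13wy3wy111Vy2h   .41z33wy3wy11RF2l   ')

['3wy3wy111Vy', '3wy3wy11RF2']

A `+?`/`*?`/`{m,n}?` starts at its minimum and grows only as far as needed for what follows to match.
With a single group, `findall` returns only what that group captured — 2 items.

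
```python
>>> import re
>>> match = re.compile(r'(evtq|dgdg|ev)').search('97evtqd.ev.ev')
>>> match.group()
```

Branches in `(...|...)` are attempted left-to-right; the first branch that allows the whole pattern to succeed is taken.
`re.search` tries every starting position until one works.
The match spans [2:6] → 'evtq'.
Captured: group 1 = 'evtq'.

'evtq'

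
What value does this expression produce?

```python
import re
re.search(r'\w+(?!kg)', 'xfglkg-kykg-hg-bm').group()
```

The negative lookaround is zero-width — it rules out positions where the adjacent text would match, without consuming anything.
The match spans [0:6] → 'xfglkg'.

'xfglkg'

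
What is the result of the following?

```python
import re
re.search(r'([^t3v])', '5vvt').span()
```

(0, 1)

Pattern: any character except [t3v] (captured).
`search` walks the string left to right and returns the first match it finds.
The match spans [0:1] → '5'.
Captured: group 1 = '5'.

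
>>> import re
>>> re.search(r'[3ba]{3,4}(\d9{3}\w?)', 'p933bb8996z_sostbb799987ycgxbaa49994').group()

'baa49994'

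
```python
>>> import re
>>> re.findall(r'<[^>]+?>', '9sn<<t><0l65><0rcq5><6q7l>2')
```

Matches: at [3:7] → '<<t>'; at [7:13] → '<0l65>'; at [13:20] → '<0rcq5>'; at [20:26] → '<6q7l>'.
With no groups in the pattern, `findall` gives back each whole match — 4 here.

['<<t>', '<0l65>', '<0rcq5>', '<6q7l>']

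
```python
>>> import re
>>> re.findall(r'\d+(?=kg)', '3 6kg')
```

The positive lookaround only admits positions where the adjacent text matches; those characters stay outside the span.
Walking the string: at [2:3] → '6'.
Since nothing is captured, `findall` lists the 1 matched substring directly.

['6']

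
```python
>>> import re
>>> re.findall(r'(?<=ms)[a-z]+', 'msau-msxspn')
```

The lookaround is zero-width — it requires the adjacent text to match without consuming it, so the asserted text isn't part of the match.
Scanning left to right: at [2:4] → 'au'; at [7:11] → 'xspn'.
`findall` yields the raw match text (2 of them) because the pattern has no groups.

['au', 'xspn']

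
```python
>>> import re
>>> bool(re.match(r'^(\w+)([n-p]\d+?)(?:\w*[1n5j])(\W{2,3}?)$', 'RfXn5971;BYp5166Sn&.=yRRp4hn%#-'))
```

False

This matches anchored at the start of the string; then one or more of a word character (captured); then a character in [n-p], then one or more of a digit (lazy) (captured); then zero or more of a word character, then one of [1n5j] (non-capturing group); then 2 to 3 of a non-word character (lazy) (captured); then anchored at the end.
`re.match` only tries the pattern at the start of the string.
Here the pattern fails at index 0, so the call returns None, and `bool(None)` is False.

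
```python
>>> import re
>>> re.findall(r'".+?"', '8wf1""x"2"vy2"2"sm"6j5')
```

The `?` after the quantifier makes it lazy — it takes as little as possible before letting the rest of the pattern try.
Matches: at [4:8] → '""x"'; at [9:14] → '"vy2"'; at [15:19] → '"sm"'.
With no groups in the pattern, `findall` gives back each whole match — 3 here.

['""x"', '"vy2"', '"sm"']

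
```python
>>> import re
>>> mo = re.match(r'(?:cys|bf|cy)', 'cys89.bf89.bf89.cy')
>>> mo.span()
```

(0, 3)

With `match`, the pattern is implicitly anchored at the beginning.
The match spans [0:3] → 'cys'.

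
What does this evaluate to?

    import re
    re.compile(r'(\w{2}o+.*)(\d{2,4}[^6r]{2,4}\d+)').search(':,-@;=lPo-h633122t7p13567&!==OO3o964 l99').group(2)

Pattern: exactly 2 of a word character, then one or more of a literal 'o', then zero or more of any character (captured); then 2 to 4 of a digit, then 2 to 4 of any character except [6r], then one or more of a digit (captured).
`re.search` tries every starting position until one works.
The match spans [6:40] → 'lPo-h633122t7p13567&!==OO3o964 l99'.
Captured: group 1 = 'lPo-h633122t7p13567&!==OO3o9', group 2 = '64 l99'.

'64 l99'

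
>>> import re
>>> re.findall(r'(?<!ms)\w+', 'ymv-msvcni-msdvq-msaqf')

The negative lookahead/lookbehind blocks any match where the forbidden context is present.
With no groups in the pattern, `findall` gives back each whole match — 4 here.

['ymv', 'msvcni', 'msdvq', 'msaqf']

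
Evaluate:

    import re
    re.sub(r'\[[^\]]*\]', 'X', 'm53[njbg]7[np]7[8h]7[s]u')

`sub` substitutes 'X' at each match site.

'm53X7X7X7Xu'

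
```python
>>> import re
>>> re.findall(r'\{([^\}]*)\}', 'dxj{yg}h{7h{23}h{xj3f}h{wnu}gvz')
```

['yg', '7h{23', 'xj3f', 'wnu']

Walking the string: at [3:7] match '{yg}', group 1 = 'yg'; at [8:15] match '{7h{23}', group 1 = '7h{23'; at [16:22] match '{xj3f}', group 1 = 'xj3f'; at [23:28] match '{wnu}', group 1 = 'wnu'.
Because there's exactly one group, `findall` drops the full match and keeps group 1 from each hit.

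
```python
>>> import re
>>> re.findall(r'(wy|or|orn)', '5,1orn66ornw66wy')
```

['or', 'or', 'wy']

Alternation tries branches left to right and keeps the first one that lets the overall match succeed at that position.
Because there's exactly one group, `findall` drops the full match and keeps group 1 from each hit.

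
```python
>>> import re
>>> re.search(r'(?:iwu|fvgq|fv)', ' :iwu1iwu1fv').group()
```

'iwu'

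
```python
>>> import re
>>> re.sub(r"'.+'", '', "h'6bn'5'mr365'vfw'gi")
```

'hgi'

Matches: at [1:18] → "'6bn'5'mr365'vfw'".
`sub` substitutes '' at each match site.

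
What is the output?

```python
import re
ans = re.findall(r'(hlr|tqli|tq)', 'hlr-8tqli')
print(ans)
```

Alternation tries branches left to right and keeps the first one that lets the overall match succeed at that position.
Scanning left to right: at [0:3] match 'hlr', group 1 = 'hlr'; at [5:9] match 'tqli', group 1 = 'tqli'.
Because there's exactly one group, `findall` drops the full match and keeps group 1 from each hit.

['hlr', 'tqli']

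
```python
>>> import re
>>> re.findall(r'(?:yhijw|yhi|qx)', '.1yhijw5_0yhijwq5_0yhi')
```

['yhijw', 'yhijw', 'yhi']

Branches in `(...|...)` are attempted left-to-right; the first branch that allows the whole pattern to succeed is taken.
Walking the string: at [2:7] → 'yhijw'; at [10:15] → 'yhijw'; at [19:22] → 'yhi'.
With no groups in the pattern, `findall` gives back each whole match — 3 here.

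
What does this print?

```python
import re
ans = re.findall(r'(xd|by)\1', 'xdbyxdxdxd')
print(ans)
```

`\1` is not a pattern — it's the concrete string captured by group 1, re-applied verbatim.
`findall` collects group 1 from the one match (1 total).

['xd']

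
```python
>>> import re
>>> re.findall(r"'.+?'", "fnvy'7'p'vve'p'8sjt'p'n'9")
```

["'7'", "'vve'", "'8sjt'", "'n'"]

Lazy quantifiers expand one character at a time until the remainder of the pattern can match.
With no groups in the pattern, `findall` gives back each whole match — 4 here.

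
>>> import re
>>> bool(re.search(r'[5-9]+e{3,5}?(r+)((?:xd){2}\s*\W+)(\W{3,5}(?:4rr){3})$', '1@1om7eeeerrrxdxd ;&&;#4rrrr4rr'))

False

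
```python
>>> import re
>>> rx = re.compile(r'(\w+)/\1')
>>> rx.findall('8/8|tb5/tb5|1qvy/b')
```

`\1` is not a pattern — it's the concrete string captured by group 1, re-applied verbatim.
Matches: at [0:3] match '8/8', group 1 = '8'; at [4:11] match 'tb5/tb5', group 1 = 'tb5'.
`findall` collects group 1 from each match (2 total).

['8', 'tb5']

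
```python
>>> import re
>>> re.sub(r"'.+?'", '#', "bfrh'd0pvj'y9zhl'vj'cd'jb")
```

A non-greedy quantifier consumes as few characters as it can — just enough that the remainder of the pattern still matches from where it stops; whatever follows it matches normally.
Matches: at [4:11] → "'d0pvj'"; at [16:20] → "'vj'".
`sub` substitutes '#' at each match site.

"bfrh#y9zhl#cd'jb"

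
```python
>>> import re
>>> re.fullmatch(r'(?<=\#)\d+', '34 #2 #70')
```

None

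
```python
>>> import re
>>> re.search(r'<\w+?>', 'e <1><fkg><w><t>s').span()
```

`re.search` tries every starting position until one works.
The match spans [2:5] → '<1>'.

(2, 5)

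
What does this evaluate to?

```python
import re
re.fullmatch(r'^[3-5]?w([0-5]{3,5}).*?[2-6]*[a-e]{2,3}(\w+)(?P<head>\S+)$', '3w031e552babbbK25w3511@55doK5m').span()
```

Pattern: anchored at the start of the string; then optionally a character in [3-5], then the literal 'w'; then 3 to 5 of a character in [0-5] (captured); then zero or more of any character (lazy), then zero or more of a character in [2-6], then 2 to 3 of a character in [a-e]; then one or more of a word character (captured); then one or more of a non-whitespace character (captured as 'head'); then anchored at the end.
For `fullmatch`, every character of the input must be accounted for by the pattern.
The match spans [0:30] → '3w031e552babbbK25w3511@55doK5m'.
Captured: group 1 = '031', group 2 = 'bbK25w3511', group 3 = '@55doK5m'.

(0, 30)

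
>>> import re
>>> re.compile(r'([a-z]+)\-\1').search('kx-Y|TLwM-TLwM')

None

The backreference `\1` re-matches whatever the first group consumed, character for character.
`re.search` tries every starting position until one works.
Here the pattern never matches, so the call returns None.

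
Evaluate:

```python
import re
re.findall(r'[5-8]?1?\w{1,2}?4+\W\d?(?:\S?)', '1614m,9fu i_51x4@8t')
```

['51x4@8t']

This matches optionally a character in [5-8], then optionally a literal '1', then 1 to 2 of a word character (lazy); then one or more of the literal '4', then a non-word character, then optionally a digit; then optionally a non-whitespace character (non-capturing group).
Matches: at [12:19] → '51x4@8t'.
`findall` yields the raw match text (1 of them) because the pattern has no groups.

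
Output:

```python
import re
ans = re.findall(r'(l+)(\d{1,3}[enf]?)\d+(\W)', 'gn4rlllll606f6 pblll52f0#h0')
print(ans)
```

[('lllll', '606f', ' '), ('lll', '52f', '#')]

3 groups means each result is a tuple of 3 captured strings — 2 here.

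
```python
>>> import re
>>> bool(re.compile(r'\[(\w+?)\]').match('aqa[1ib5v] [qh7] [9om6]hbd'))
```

False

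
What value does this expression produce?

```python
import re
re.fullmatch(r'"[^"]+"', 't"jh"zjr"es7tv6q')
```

None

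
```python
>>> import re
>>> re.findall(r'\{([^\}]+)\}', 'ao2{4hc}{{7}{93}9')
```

['4hc', '{7', '93']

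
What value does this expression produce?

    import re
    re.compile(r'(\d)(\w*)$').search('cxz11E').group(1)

'1'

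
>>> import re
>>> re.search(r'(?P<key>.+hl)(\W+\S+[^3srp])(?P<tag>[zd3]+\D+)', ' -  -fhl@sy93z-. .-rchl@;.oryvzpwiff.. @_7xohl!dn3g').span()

Pattern: one or more of any character, then the literal 'hl' (captured as 'key'); then one or more of a non-word character, then one or more of a non-whitespace character, then any character except [3srp] (captured); then one or more of one of [zd3], then one or more of a non-digit (captured as 'tag').
`search` walks the string left to right and returns the first match it finds.
The match spans [0:51] → ' -  -fhl@sy93z-. .-rchl@;.oryvzpwiff.. @_7xohl!dn3g'.
Captured: group 1 = ' -  -fhl@sy93z-. .-rchl@;.oryvzpwiff.. @_7xohl', group 2 = '!dn', group 3 = '3g'.

(0, 51)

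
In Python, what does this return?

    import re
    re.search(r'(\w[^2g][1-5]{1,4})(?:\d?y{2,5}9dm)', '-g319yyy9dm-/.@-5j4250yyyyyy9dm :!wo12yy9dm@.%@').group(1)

'g31'

The pattern matches a word character, then any character except [2g], then 1 to 4 of a character in [1-5] (captured); then optionally a digit, then 2 to 5 of the literal 'y', then the literal '9dm' (non-capturing group).
`re.search` scans for the first position where the pattern succeeds.
The match spans [1:11] → 'g319yyy9dm'.
Captured: group 1 = 'g31'.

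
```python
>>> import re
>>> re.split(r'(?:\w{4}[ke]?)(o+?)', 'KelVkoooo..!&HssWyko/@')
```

['', 'o', 'ooo..!&H', 'o', '/@']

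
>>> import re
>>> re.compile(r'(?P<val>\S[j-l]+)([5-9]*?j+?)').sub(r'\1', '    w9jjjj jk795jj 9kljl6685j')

'    w9jjj jkj 9kljl'

This matches a non-whitespace character, then one or more of a character in [j-l] (captured as 'val'); then zero or more of a character in [5-9] (lazy), then one or more of a literal 'j' (lazy) (captured).
Matches: at [5:10] → '9jjjj'; at [11:17] → 'jk795j'; at [19:29] → '9kljl6685j'.
The replacement refers to a captured group, so each match is rewritten using its own captured text.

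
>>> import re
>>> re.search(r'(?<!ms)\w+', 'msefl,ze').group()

The negative lookaround is zero-width — it rules out positions where the adjacent text would match, without consuming anything.
Unlike `match`, `search` isn't anchored — it looks for the pattern anywhere in the string.
The match spans [0:5] → 'msefl'.

'msefl'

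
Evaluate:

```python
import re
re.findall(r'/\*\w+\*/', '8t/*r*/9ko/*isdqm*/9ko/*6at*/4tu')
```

['/*r*/', '/*isdqm*/', '/*6at*/']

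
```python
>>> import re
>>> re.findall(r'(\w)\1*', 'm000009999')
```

A backreference is literal: `\1` must see the identical characters the first group matched.
Matches: at [0:1] match 'm', group 1 = 'm'; at [1:6] match '00000', group 1 = '0'; at [6:10] match '9999', group 1 = '9'.
One capturing group, so `findall` returns just the captured substring from each match — 3 in all.

['m', '0', '9']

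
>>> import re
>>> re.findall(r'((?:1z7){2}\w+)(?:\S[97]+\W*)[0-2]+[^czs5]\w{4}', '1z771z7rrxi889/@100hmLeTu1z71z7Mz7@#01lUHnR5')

One capturing group, so `findall` returns just the captured substring from the one match — 1 in all.

['1z71z7M']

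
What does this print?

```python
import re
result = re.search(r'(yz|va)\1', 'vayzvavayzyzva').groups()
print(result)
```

('va',)

After group 1 captures some text, `\1` only succeeds where that same text appears again.
`search` walks the string left to right and returns the first match it finds.
The match spans [4:8] → 'vava'.
Captured: group 1 = 'va'.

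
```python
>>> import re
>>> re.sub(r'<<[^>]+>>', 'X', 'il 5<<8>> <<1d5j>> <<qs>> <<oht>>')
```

Matches: at [4:9] → '<<8>>'; at [10:18] → '<<1d5j>>'; at [19:25] → '<<qs>>'; at [26:33] → '<<oht>>'.
`sub` substitutes 'X' at each match site.

'il 5X X X X'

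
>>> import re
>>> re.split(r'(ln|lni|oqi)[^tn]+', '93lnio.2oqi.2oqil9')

['93', 'ln', '']

The regex engine tests alternatives in the order written; an earlier branch that matches wins even if a later one would match more.
With a capturing group present, the delimiter's captured portion is kept in the result list.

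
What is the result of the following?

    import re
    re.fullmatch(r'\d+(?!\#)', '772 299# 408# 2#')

`re.fullmatch` is like wrapping the pattern in `^…$` (in single-line mode).
Here the string isn't matched end-to-end, so the call returns None.

None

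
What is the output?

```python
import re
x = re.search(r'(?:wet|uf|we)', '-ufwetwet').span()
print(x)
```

The match spans [1:3] → 'uf'.

(1, 3)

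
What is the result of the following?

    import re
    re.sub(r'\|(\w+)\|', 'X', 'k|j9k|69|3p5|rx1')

Matches: at [1:6] → '|j9k|'; at [8:13] → '|3p5|'.
Each match is replaced by 'X'.

'kX69Xrx1'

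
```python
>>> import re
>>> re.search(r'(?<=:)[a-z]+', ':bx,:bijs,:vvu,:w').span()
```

(1, 3)

Lookahead/lookbehind check context without consuming it, so the matched span excludes the asserted characters.
Unlike `match`, `search` isn't anchored — it looks for the pattern anywhere in the string.
The match spans [1:3] → 'bx'.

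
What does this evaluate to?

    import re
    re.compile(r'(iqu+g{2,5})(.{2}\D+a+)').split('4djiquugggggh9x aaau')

['4dj', 'iquuggggg', 'h9x aaa', 'u']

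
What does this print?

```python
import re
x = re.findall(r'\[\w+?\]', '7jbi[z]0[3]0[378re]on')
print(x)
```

['[z]', '[3]', '[378re]']

Walking the string: at [4:7] → '[z]'; at [8:11] → '[3]'; at [12:19] → '[378re]'.
No capturing groups, so `findall` returns the 3 full match strings.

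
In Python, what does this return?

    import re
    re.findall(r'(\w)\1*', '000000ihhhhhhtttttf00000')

`\1` has to match the exact text group 1 already captured.
Scanning left to right: at [0:6] match '000000', group 1 = '0'; at [6:7] match 'i', group 1 = 'i'; at [7:13] match 'hhhhhh', group 1 = 'h'; at [13:18] match 'ttttt', group 1 = 't'; at [18:19] match 'f', group 1 = 'f'; ….
`findall` collects group 1 from each match (6 total).

['0', 'i', 'h', 't', 'f', '0']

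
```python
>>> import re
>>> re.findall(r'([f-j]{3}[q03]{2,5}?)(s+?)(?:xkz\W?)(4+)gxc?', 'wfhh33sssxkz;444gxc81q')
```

The pattern matches exactly 3 of a character in [f-j], then 2 to 5 of one of [q03] (lazy) (captured); then one or more of a literal 's' (lazy) (captured); then the literal 'xkz', then optionally a non-word character (non-capturing group); then one or more of a literal '4' (captured); then the literal 'gx', then optionally a literal 'c'.
Walking the string: at [1:19] match 'fhh33sssxkz;444gxc', groups = ('fhh33', 'sss', '444').
Multiple groups make `findall` return tuples — one 3-tuple for the one match.

[('fhh33', 'sss', '444')]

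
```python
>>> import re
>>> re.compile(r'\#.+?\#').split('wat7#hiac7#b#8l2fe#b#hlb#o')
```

['wat7', 'b', 'b', 'o']

A `+?`/`*?`/`{m,n}?` starts at its minimum and grows only as far as needed for what follows to match.
Each match becomes a cut point; 4 segments remain.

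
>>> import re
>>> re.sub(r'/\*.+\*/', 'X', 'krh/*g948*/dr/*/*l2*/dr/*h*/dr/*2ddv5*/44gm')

'krhX44gm'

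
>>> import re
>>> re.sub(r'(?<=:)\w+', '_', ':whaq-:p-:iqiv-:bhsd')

':_-:_-:_-:_'

Lookahead/lookbehind check context without consuming it, so the matched span excludes the asserted characters.
Every occurrence is swapped for '_'.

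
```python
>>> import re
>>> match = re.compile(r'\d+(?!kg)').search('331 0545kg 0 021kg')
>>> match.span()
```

(0, 3)

A negative assertion filters positions out without eating any characters.
`re.search` tries every starting position until one works.
The match spans [0:3] → '331'.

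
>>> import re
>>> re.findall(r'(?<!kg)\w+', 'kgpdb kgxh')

A negative assertion filters positions out without eating any characters.
With no groups in the pattern, `findall` gives back each whole match — 2 here.

['kgpdb', 'kgxh']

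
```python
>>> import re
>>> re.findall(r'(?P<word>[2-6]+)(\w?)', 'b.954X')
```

[('54', 'X')]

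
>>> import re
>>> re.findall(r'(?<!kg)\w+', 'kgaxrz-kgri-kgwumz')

['kgaxrz', 'kgri', 'kgwumz']

`(?!…)`/`(?<!…)` only lets a position through if the neighbouring text does NOT match; no characters are consumed.
No capturing groups, so `findall` returns the 3 full match strings.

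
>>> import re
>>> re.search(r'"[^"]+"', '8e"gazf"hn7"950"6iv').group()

'"gazf"'

Unlike `match`, `search` isn't anchored — it looks for the pattern anywhere in the string.
The match spans [2:8] → '"gazf"'.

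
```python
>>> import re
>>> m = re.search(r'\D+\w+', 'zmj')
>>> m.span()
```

The match spans [0:3] → 'zmj'.

(0, 3)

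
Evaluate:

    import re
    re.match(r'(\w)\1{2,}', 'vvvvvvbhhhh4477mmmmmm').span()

(0, 6)

`re.match` won't scan ahead — the pattern has to work from the very first character.
The match spans [0:6] → 'vvvvvv'.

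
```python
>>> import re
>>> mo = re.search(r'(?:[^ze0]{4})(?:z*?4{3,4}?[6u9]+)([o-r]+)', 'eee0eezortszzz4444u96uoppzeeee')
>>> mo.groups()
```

('opp',)

The match spans [7:25] → 'ortszzz4444u96uopp'.
Captured: group 1 = 'opp'.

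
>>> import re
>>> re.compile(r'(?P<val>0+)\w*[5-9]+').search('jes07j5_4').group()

The match spans [3:7] → '07j5'.

'07j5'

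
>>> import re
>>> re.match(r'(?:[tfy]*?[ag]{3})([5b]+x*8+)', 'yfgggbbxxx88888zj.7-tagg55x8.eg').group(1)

'bbxxx88888'

Pattern: zero or more of one of [tfy] (lazy), then exactly 3 of one of [ag] (non-capturing group); then one or more of one of [5b], then zero or more of the literal 'x', then one or more of the literal '8' (captured).
`re.match` only tries the pattern at the start of the string.
The match spans [0:15] → 'yfgggbbxxx88888'.
Captured: group 1 = 'bbxxx88888'.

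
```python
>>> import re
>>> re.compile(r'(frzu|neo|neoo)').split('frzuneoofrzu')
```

['', 'frzu', '', 'neo', 'o', 'frzu', '']

`|` is ordered: at each position the engine commits to the first alternative that works.
Matches to split on: at [0:4] → 'frzu'; at [4:7] → 'neo'; at [8:12] → 'frzu'.
The group in the pattern means `split` returns the separators' captures alongside the pieces.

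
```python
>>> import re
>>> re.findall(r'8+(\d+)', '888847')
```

This matches one or more of a literal '8'; then one or more of a digit (captured).
Matches: at [0:6] match '888847', group 1 = '47'.
One capturing group, so `findall` returns just the captured substring from the one match — 1 in all.

['47']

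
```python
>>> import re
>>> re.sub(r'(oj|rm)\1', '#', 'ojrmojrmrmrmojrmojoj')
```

'ojrmoj#rmojrm#'

After group 1 captures some text, `\1` only succeeds where that same text appears again.
`sub` substitutes '#' at each match site.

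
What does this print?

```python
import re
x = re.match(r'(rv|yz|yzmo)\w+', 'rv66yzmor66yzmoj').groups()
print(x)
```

The match spans [0:16] → 'rv66yzmor66yzmoj'.
Captured: group 1 = 'rv'.

('rv',)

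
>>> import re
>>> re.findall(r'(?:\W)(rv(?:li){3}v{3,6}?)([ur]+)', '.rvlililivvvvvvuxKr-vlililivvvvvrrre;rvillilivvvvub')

[('rvlililivvvvvv', 'u')]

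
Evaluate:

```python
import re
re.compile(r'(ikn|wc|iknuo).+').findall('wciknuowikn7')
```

['wc']

Scanning left to right: at [0:12] match 'wciknuowikn7', group 1 = 'wc'.
`findall` collects group 1 from the one match (1 total).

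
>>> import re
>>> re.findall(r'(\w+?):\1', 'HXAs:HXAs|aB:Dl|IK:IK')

The backreference `\1` re-matches whatever the first group consumed, character for character.
Scanning left to right: at [0:9] match 'HXAs:HXAs', group 1 = 'HXAs'; at [16:21] match 'IK:IK', group 1 = 'IK'.
Because there's exactly one group, `findall` drops the full match and keeps group 1 from each hit.

['HXAs', 'IK']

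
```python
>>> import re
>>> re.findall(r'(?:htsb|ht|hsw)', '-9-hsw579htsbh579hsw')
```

`|` is ordered: at each position the engine commits to the first alternative that works.
With no groups in the pattern, `findall` gives back each whole match — 3 here.

['hsw', 'htsb', 'hsw']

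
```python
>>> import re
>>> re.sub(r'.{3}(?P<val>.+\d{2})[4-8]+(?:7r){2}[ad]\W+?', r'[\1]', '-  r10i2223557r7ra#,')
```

This matches exactly 3 of any character; then one or more of any character, then exactly 2 of a digit (captured as 'val'); then one or more of a character in [4-8], then the literal '7r' repeated 2 times, then one of [ad]; then one or more of a non-word character (lazy).
The `?` after the quantifier makes it lazy — it takes as little as possible before letting the rest of the pattern try.
Matches: at [0:19] → '-  r10i2223557r7ra#'.
`\1` in the replacement pulls in group 1's text for each match.

'[r10i22235],'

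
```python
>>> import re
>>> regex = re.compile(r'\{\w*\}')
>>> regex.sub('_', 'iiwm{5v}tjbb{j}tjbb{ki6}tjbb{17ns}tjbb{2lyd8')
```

'iiwm_tjbb_tjbb_tjbb_tjbb{2lyd8'

Every occurrence is swapped for '_'.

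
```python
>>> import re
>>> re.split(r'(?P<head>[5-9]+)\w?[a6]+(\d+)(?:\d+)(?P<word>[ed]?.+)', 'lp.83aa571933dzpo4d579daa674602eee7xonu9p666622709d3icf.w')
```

['lp.', '8', '57193', 'dzpo4d579daa674602eee7xonu9p666622709d3icf.w', '']

This matches one or more of a character in [5-9] (captured as 'head'); then optionally a word character, then one or more of one of [a6]; then one or more of a digit (captured); then one or more of a digit (non-capturing group); then optionally one of [ed], then one or more of any character (captured as 'word').
The group in the pattern means `split` returns the separators' captures alongside the pieces.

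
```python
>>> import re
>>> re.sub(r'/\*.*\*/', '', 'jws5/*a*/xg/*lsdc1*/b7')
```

Each match is replaced by ''.

'jws5b7'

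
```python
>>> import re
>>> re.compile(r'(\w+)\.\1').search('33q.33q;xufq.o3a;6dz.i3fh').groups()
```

('33q',)

The match spans [0:7] → '33q.33q'.
Captured: group 1 = '33q'.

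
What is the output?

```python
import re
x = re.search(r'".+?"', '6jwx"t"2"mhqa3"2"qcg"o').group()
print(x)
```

"t"

A non-greedy quantifier consumes as few characters as it can — just enough that the remainder of the pattern still matches from where it stops; whatever follows it matches normally.
The match spans [4:7] → '"t"'.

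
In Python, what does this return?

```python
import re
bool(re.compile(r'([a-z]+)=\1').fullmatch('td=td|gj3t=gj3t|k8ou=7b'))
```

False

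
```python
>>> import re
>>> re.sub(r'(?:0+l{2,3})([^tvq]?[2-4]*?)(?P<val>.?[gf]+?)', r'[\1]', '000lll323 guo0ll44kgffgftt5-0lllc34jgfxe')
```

'[323]uo[44]ffgftt5-[c34]fxe'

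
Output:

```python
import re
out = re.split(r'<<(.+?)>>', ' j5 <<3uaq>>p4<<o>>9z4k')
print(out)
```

[' j5 ', '3uaq', 'p4', 'o', '9z4k']

Matches to split on: at [4:12] → '<<3uaq>>'; at [14:19] → '<<o>>'.
Because the pattern has a capturing group, `split` also inserts each captured text between the pieces.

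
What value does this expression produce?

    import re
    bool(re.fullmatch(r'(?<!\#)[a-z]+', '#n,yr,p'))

`re.fullmatch` is like wrapping the pattern in `^…$` (in single-line mode).
Here the string isn't matched end-to-end, so the call returns None, and `bool(None)` is False.

False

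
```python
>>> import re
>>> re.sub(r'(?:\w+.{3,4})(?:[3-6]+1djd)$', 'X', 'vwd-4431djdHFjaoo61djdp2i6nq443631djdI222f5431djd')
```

This matches one or more of a word character, then 3 to 4 of any character (non-capturing group); then one or more of a character in [3-6], then the literal '1d', then the literal 'jd' (non-capturing group); then anchored at the end.
Matches: at [4:49] → '4431djdHFjaoo61djdp2i6nq443631djdI222f5431djd'.
`sub` substitutes 'X' at each match site.

'vwd-X'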